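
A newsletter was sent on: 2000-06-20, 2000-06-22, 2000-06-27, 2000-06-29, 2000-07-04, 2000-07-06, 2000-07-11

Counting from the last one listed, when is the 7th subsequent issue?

2000-08-03

The gap pattern 2, 5, 2, 5, 2, 5 repeats every 2 events.
These are the Tuesdays and Thursdays of each week.
The following Thursday is 2000-07-13.
Next Tuesday: 2000-07-18.
The following Thursday is 2000-07-20.
The following Tuesday is 2000-07-25.
The following Thursday is 2000-07-27.
Next Tuesday: 2000-08-01.
Next Thursday: 2000-08-03.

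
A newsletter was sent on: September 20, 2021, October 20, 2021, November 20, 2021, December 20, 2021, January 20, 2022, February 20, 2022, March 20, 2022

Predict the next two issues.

Gaps: 30, 31, 30, 31, 31, 28 days — not constant. Every event is on the 20th of the month.
Pattern: the 20th of each month.
Next: April 2022 → April 20, 2022.
May 2022: May 20, 2022.

April 20, 2022; May 20, 2022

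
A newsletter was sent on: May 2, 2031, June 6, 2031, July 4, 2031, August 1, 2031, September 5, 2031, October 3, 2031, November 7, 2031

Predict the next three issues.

These are Fridays at 28- or 35-day spacing (35, 28, 28, 35, 28, 35).
The pattern: 1st Friday of the month.
December 2031 — 1st Friday is December 5, 2031.
January 2032 — 1st Friday is January 2, 2032.
1st Friday of February 2032: February 6, 2032.

December 5, 2031; January 2, 2032; February 6, 2032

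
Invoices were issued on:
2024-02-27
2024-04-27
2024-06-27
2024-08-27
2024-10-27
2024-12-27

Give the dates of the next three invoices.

2025-02-27, 2025-04-27, 2025-06-27

Each date is the 27th; the gaps (60, 61, 61, 61, 61) track the month lengths.
The rule is the 27th of every 2 months.
February 2025: 2025-02-27.
April 2025: 2025-04-27.
June 2025: 2025-06-27.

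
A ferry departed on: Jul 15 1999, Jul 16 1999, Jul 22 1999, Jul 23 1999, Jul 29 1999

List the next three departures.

Jul 30 1999, Aug 5 1999, Aug 6 1999

Every event lands on a Thursday or Friday (gaps cycle 1, 6, 1, 6).
So the schedule is: every Thursday and Friday.
Next Friday: Jul 30 1999.
The following Thursday is Aug 5 1999.
The following Friday is Aug 6 1999.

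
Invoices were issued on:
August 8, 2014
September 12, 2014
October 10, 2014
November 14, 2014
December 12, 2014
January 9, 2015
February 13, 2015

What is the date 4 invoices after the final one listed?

Gaps: 35, 28, 35, 28, 28, 35 days — a mix of 28 and 35. Every date is a Friday.
Each is the 2nd Friday of its month.
March 2015 — 2nd Friday is March 13, 2015.
2nd Friday of April 2015: April 10, 2015.
2nd Friday of May 2015: May 8, 2015.
June 2015 — 2nd Friday is June 12, 2015.

June 12, 2015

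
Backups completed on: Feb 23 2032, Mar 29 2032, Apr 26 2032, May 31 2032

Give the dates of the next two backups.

Jun 28 2032, Jul 26 2032

These are Mondays with 35, 28, 35-day gaps.
Each is the final Monday of its month — Mar 29 2032 is past the 28th, so '4th Monday' doesn't fit.
June 2032 ends with Monday Jun 28 2032.
Last Monday of July 2032: Jul 26 2032.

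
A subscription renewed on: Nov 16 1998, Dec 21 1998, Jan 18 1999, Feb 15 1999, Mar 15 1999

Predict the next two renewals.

Apr 19 1999, May 17 1999

Gaps: 35, 28, 28, 28 days — a mix of 28 and 35. Every date is a Monday.
Each is the 3rd Monday of its month.
April 1999 — 3rd Monday is Apr 19 1999.
May 1999 — 3rd Monday is May 17 1999.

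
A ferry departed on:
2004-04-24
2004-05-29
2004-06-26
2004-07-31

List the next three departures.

2004-08-28, 2004-09-25, 2004-10-30

Every date is a Saturday; gaps 35, 28, 35 days.
Each is the last Saturday of its month (at least one falls on the 29th or later, ruling out '4th Saturday').
August 2004 ends with Saturday 2004-08-28.
Last Saturday of September 2004: 2004-09-25.
October 2004 ends with Saturday 2004-10-30.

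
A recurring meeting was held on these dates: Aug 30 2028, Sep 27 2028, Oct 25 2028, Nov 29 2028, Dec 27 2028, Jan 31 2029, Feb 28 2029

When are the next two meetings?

Mar 28 2029, Apr 25 2029

Every date is a Wednesday; gaps 28, 28, 35, 28, 35, 28 days.
Each is the last Wednesday of its month (at least one falls on the 29th or later, ruling out '4th Wednesday').
Last Wednesday of March 2029: Mar 28 2029.
April 2029 ends with Wednesday Apr 25 2029.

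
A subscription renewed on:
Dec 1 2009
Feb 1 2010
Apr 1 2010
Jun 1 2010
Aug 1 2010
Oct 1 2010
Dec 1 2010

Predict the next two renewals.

Feb 1 2011, Apr 1 2011

Gaps: 62, 59, 61, 61, 61, 61 days — not constant. Every event is on the 1st of the month.
Pattern: the 1st of every 2 months.
Next: February 2011 → Feb 1 2011.
Next: April 2011 → Apr 1 2011.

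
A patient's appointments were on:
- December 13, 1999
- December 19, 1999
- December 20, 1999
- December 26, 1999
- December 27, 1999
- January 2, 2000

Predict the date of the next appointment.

Gaps: 6, 1, 6, 1, 6 days — not constant, but cyclic with period 2.
The events fall on every Monday and Sunday.
The following Monday is January 3, 2000.

January 3, 2000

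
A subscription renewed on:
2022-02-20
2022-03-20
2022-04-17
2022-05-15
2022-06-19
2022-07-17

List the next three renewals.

All dates are Sundays, 28, 28, 28, 35, 28 days apart.
Specifically, the 3rd Sunday of each month.
3rd Sunday of August 2022: 2022-08-21.
3rd Sunday of September 2022: 2022-09-18.
3rd Sunday of October 2022: 2022-10-16.

2022-08-21, 2022-09-18, 2022-10-16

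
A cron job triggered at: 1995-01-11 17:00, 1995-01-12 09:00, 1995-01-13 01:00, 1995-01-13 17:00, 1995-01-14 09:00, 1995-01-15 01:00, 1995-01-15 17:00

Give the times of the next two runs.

Spacing: 16, 16, 16, 16, 16, 16 h — constant 16 h.
1995-01-15 17:00 + 16 h = 1995-01-16 09:00.
1995-01-16 09:00 + 16 h = 1995-01-17 01:00.

1995-01-16 09:00, 1995-01-17 01:00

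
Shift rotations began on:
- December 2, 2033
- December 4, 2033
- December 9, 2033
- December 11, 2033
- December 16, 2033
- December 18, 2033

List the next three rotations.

The gap pattern 2, 5, 2, 5, 2 repeats every 2 events.
These are the Fridays and Sundays of each week.
Next Friday: December 23, 2033.
The following Sunday is December 25, 2033.
The following Friday is December 30, 2033.

December 23, 2033; December 25, 2033; December 30, 2033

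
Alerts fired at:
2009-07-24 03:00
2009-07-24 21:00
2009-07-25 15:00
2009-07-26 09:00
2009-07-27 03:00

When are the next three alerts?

The interval is a steady 18 hours (18, 18, 18, 18).
2009-07-27 03:00 + 18 h = 2009-07-27 21:00.
2009-07-27 21:00 + 18 h = 2009-07-28 15:00.
2009-07-28 15:00 + 18 h = 2009-07-29 09:00.

2009-07-27 21:00, 2009-07-28 15:00, 2009-07-29 09:00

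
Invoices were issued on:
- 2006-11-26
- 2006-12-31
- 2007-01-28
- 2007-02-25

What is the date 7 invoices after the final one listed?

These are Sundays with 35, 28, 28-day gaps.
Each is the final Sunday of its month — 2006-12-31 is past the 28th, so '4th Sunday' doesn't fit.
Last Sunday of March 2007: 2007-03-25.
April 2007 ends with Sunday 2007-04-29.
May 2007 ends with Sunday 2007-05-27.
Last Sunday of June 2007: 2007-06-24.
Last Sunday of July 2007: 2007-07-29.
Last Sunday of August 2007: 2007-08-26.
September 2007 ends with Sunday 2007-09-30.

2007-09-30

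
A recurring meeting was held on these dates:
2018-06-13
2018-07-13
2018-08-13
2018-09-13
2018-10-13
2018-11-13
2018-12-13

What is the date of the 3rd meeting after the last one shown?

Each date is the 13th; the gaps (30, 31, 31, 30, 31, 30) track the month lengths.
The rule is the 13th of each month.
January 2019: 2019-01-13.
Next: February 2019 → 2019-02-13.
Next: March 2019 → 2019-03-13.

2019-03-13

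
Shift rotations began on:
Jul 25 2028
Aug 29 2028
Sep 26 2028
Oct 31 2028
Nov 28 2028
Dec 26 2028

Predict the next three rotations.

Jan 30 2029, Feb 27 2029, Mar 27 2029

Every date is a Tuesday; gaps 35, 28, 35, 28, 28 days.
Each is the last Tuesday of its month (at least one falls on the 29th or later, ruling out '4th Tuesday').
January 2029 ends with Tuesday Jan 30 2029.
Last Tuesday of February 2029: Feb 27 2029.
March 2029 ends with Tuesday Mar 27 2029.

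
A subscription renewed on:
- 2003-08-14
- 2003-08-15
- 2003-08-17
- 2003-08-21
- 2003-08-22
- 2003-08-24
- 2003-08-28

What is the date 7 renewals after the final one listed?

Gaps: 1, 2, 4, 1, 2, 4 days — not constant, but cyclic with period 3.
The events fall on every Thursday, Friday and Sunday.
Next Friday: 2003-08-29.
Next Sunday: 2003-08-31.
Next Thursday: 2003-09-04.
Next Friday: 2003-09-05.
Next Sunday: 2003-09-07.
Next Thursday: 2003-09-11.
Next Friday: 2003-09-12.

2003-09-12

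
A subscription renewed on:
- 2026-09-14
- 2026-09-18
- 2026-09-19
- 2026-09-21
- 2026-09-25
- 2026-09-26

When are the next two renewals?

The gap pattern 4, 1, 2, 4, 1 repeats every 3 events.
These are the Mondays, Fridays and Saturdays of each week.
Next Monday: 2026-09-28.
The following Friday is 2026-10-02.

2026-09-28, 2026-10-02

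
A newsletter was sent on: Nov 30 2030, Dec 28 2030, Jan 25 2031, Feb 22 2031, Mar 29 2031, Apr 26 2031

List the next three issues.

May 31 2031, Jun 28 2031, Jul 26 2031

These are Saturdays with 28, 28, 28, 35, 28-day gaps.
Each is the final Saturday of its month — Nov 30 2030 is past the 28th, so '4th Saturday' doesn't fit.
Last Saturday of May 2031: May 31 2031.
June 2031 ends with Saturday Jun 28 2031.
Last Saturday of July 2031: Jul 26 2031.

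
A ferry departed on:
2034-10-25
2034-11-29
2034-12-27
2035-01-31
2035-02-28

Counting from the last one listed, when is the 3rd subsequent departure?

2035-05-30

All Wednesdays; the gaps (35, 28, 35, 28) vary with month length.
This is the last Wednesday of each month.
Last Wednesday of March 2035: 2035-03-28.
Last Wednesday of April 2035: 2035-04-25.
Last Wednesday of May 2035: 2035-05-30.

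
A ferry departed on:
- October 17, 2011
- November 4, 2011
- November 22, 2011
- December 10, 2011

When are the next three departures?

December 28, 2011; January 15, 2012; February 2, 2012

Gaps between consecutive events: 18, 18, 18 days — a constant 18-day interval.
December 10, 2011 + 18 days = December 28, 2011.
December 28, 2011 + 18 days = January 15, 2012.
January 15, 2012 + 18 days = February 2, 2012.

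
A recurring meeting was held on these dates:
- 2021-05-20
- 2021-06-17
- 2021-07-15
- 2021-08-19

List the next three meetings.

All dates are Thursdays, 28, 28, 35 days apart.
Specifically, the 3rd Thursday of each month.
September 2021 — 3rd Thursday is 2021-09-16.
October 2021 — 3rd Thursday is 2021-10-21.
3rd Thursday of November 2021: 2021-11-18.

2021-09-16, 2021-10-21, 2021-11-18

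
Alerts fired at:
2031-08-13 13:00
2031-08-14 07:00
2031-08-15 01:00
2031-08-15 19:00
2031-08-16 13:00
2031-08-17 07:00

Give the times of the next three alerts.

2031-08-18 01:00, 2031-08-18 19:00, 2031-08-19 13:00

The interval is a steady 18 hours (18, 18, 18, 18, 18).
2031-08-17 07:00 + 18 h = 2031-08-18 01:00.
2031-08-18 01:00 + 18 h = 2031-08-18 19:00.
2031-08-18 19:00 + 18 h = 2031-08-19 13:00.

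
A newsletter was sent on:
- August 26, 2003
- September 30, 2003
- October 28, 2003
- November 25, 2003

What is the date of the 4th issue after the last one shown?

March 30, 2004

These are Tuesdays with 35, 28, 28-day gaps.
Each is the final Tuesday of its month — September 30, 2003 is past the 28th, so '4th Tuesday' doesn't fit.
December 2003 ends with Tuesday December 30, 2003.
Last Tuesday of January 2004: January 27, 2004.
Last Tuesday of February 2004: February 24, 2004.
March 2004 ends with Tuesday March 30, 2004.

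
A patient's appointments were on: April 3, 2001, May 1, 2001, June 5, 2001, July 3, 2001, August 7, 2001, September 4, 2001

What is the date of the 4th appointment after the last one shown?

All dates are Tuesdays, 28, 35, 28, 35, 28 days apart.
Specifically, the 1st Tuesday of each month.
1st Tuesday of October 2001: October 2, 2001.
1st Tuesday of November 2001: November 6, 2001.
1st Tuesday of December 2001: December 4, 2001.
1st Tuesday of January 2002: January 1, 2002.

January 1, 2002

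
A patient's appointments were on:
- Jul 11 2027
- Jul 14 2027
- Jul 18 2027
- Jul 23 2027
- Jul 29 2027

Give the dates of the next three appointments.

Aug 5 2027, Aug 13 2027, Aug 22 2027

Intervals are 3, 4, 5, 6 days — an arithmetic progression with common difference 1.
Next gap: 7 days. Jul 29 2027 + 7 days = Aug 5 2027.
Next gap: 8 days. Aug 5 2027 + 8 days = Aug 13 2027.
Next gap: 9 days. Aug 13 2027 + 9 days = Aug 22 2027.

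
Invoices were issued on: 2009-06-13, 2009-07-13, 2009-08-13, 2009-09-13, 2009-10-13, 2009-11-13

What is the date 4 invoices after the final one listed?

2010-03-13

Each date is the 13th; the gaps (30, 31, 31, 30, 31) track the month lengths.
The rule is the 13th of each month.
Next: December 2009 → 2009-12-13.
Next: January 2010 → 2010-01-13.
February 2010: 2010-02-13.
March 2010: 2010-03-13.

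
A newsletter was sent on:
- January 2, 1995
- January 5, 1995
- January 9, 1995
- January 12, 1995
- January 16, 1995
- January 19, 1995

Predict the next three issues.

January 23, 1995; January 26, 1995; January 30, 1995

The gap pattern 3, 4, 3, 4, 3 repeats every 2 events.
These are the Mondays and Thursdays of each week.
The following Monday is January 23, 1995.
The following Thursday is January 26, 1995.
The following Monday is January 30, 1995.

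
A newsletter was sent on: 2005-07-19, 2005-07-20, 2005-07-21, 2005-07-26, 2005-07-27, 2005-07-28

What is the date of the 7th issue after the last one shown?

The gap pattern 1, 1, 5, 1, 1 repeats every 3 events.
These are the Tuesdays, Wednesdays and Thursdays of each week.
Next Tuesday: 2005-08-02.
Next Wednesday: 2005-08-03.
Next Thursday: 2005-08-04.
Next Tuesday: 2005-08-09.
The following Wednesday is 2005-08-10.
Next Thursday: 2005-08-11.
Next Tuesday: 2005-08-16.

2005-08-16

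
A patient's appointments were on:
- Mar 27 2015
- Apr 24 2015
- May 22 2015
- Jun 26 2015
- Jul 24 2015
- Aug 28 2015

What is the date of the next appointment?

Gaps: 28, 28, 35, 28, 35 days — a mix of 28 and 35. Every date is a Friday.
Each is the 4th Friday of its month.
September 2015 — 4th Friday is Sep 25 2015.

Sep 25 2015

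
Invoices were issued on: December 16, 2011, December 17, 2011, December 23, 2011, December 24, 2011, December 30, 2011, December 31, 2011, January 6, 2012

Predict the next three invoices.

Gaps: 1, 6, 1, 6, 1, 6 days — not constant, but cyclic with period 2.
The events fall on every Friday and Saturday.
The following Saturday is January 7, 2012.
Next Friday: January 13, 2012.
Next Saturday: January 14, 2012.

January 7, 2012; January 13, 2012; January 14, 2012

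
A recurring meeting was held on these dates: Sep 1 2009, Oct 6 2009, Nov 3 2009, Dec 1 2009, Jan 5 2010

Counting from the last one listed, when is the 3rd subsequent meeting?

Apr 6 2010

All dates are Tuesdays, 35, 28, 28, 35 days apart.
Specifically, the 1st Tuesday of each month.
February 2010 — 1st Tuesday is Feb 2 2010.
1st Tuesday of March 2010: Mar 2 2010.
1st Tuesday of April 2010: Apr 6 2010.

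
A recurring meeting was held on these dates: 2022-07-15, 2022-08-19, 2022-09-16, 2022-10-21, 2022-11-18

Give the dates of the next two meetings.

All dates are Fridays, 35, 28, 35, 28 days apart.
Specifically, the 3rd Friday of each month.
December 2022 — 3rd Friday is 2022-12-16.
3rd Friday of January 2023: 2023-01-20.

2022-12-16, 2023-01-20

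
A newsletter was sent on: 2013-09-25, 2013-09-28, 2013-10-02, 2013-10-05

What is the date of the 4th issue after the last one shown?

Gaps: 3, 4, 3 days — not constant, but cyclic with period 2.
The events fall on every Wednesday and Saturday.
Next Wednesday: 2013-10-09.
Next Saturday: 2013-10-12.
Next Wednesday: 2013-10-16.
The following Saturday is 2013-10-19.

2013-10-19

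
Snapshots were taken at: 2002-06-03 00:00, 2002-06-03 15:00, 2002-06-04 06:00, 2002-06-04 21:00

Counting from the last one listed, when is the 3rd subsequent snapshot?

2002-06-06 18:00

Spacing: 15, 15, 15 h — constant 15 h.
2002-06-04 21:00 + 15 h = 2002-06-05 12:00.
2002-06-05 12:00 + 15 h = 2002-06-06 03:00.
2002-06-06 03:00 + 15 h = 2002-06-06 18:00.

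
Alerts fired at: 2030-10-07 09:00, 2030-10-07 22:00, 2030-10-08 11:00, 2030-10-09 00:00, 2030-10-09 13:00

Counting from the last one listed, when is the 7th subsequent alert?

2030-10-13 08:00

Spacing: 13, 13, 13, 13 h — constant 13 h.
2030-10-09 13:00 + 13 h = 2030-10-10 02:00.
2030-10-10 02:00 + 13 h = 2030-10-10 15:00.
2030-10-10 15:00 + 13 h = 2030-10-11 04:00.
2030-10-11 04:00 + 13 h = 2030-10-11 17:00.
2030-10-11 17:00 + 13 h = 2030-10-12 06:00.
2030-10-12 06:00 + 13 h = 2030-10-12 19:00.
2030-10-12 19:00 + 13 h = 2030-10-13 08:00.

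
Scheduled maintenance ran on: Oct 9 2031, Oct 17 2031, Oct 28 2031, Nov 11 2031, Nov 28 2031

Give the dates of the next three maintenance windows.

Gaps: 8, 11, 14, 17 days — each gap is 3 larger than the previous one.
Next gap: 20 days. Nov 28 2031 + 20 days = Dec 18 2031.
Next gap: 23 days. Dec 18 2031 + 23 days = Jan 10 2032.
Next gap: 26 days. Jan 10 2032 + 26 days = Feb 5 2032.

Dec 18 2031, Jan 10 2032, Feb 5 2032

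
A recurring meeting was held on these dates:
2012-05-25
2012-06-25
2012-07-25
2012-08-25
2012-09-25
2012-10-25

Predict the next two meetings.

2012-11-25, 2012-12-25

Each date is the 25th; the gaps (31, 30, 31, 31, 30) track the month lengths.
The rule is the 25th of each month.
November 2012: 2012-11-25.
Next: December 2012 → 2012-12-25.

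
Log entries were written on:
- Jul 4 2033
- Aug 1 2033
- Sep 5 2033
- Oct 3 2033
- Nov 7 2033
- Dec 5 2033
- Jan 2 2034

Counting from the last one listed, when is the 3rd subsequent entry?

Gaps: 28, 35, 28, 35, 28, 28 days — a mix of 28 and 35. Every date is a Monday.
Each is the 1st Monday of its month.
February 2034 — 1st Monday is Feb 6 2034.
1st Monday of March 2034: Mar 6 2034.
1st Monday of April 2034: Apr 3 2034.

Apr 3 2034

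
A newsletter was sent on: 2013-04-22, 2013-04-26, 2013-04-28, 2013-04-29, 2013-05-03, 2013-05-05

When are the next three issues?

2013-05-06, 2013-05-10, 2013-05-12

The gap pattern 4, 2, 1, 4, 2 repeats every 3 events.
These are the Mondays, Fridays and Sundays of each week.
The following Monday is 2013-05-06.
The following Friday is 2013-05-10.
The following Sunday is 2013-05-12.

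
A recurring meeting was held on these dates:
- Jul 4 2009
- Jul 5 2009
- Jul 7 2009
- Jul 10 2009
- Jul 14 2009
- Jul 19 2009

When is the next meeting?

Gaps: 1, 2, 3, 4, 5 days — each gap is 1 larger than the previous one.
Next gap: 6 days. Jul 19 2009 + 6 days = Jul 25 2009.

Jul 25 2009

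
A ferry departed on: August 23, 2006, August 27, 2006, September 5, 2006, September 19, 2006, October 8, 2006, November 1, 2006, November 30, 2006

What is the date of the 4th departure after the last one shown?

May 15, 2007

The spacing grows by 5 each time: 4, 9, 14, 19, 24, 29 days.
Next gap: 34 days. November 30, 2006 + 34 days = January 3, 2007.
Next gap: 39 days. January 3, 2007 + 39 days = February 11, 2007.
Next gap: 44 days. February 11, 2007 + 44 days = March 27, 2007.
Next gap: 49 days. March 27, 2007 + 49 days = May 15, 2007.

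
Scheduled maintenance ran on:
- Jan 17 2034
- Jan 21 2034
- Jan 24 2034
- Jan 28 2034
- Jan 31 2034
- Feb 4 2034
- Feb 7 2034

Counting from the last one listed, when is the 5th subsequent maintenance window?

The gap pattern 4, 3, 4, 3, 4, 3 repeats every 2 events.
These are the Tuesdays and Saturdays of each week.
Next Saturday: Feb 11 2034.
Next Tuesday: Feb 14 2034.
Next Saturday: Feb 18 2034.
The following Tuesday is Feb 21 2034.
The following Saturday is Feb 25 2034.

Feb 25 2034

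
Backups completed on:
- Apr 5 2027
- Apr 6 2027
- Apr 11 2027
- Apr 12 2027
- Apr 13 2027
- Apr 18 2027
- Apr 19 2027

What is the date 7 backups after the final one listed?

Gaps: 1, 5, 1, 1, 5, 1 days — not constant, but cyclic with period 3.
The events fall on every Monday, Tuesday and Sunday.
Next Tuesday: Apr 20 2027.
The following Sunday is Apr 25 2027.
Next Monday: Apr 26 2027.
Next Tuesday: Apr 27 2027.
The following Sunday is May 2 2027.
Next Monday: May 3 2027.
The following Tuesday is May 4 2027.

May 4 2027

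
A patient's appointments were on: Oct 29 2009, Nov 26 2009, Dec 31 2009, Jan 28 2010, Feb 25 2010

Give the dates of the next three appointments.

Mar 25 2010, Apr 29 2010, May 27 2010

Every date is a Thursday; gaps 28, 35, 28, 28 days.
Each is the last Thursday of its month (at least one falls on the 29th or later, ruling out '4th Thursday').
March 2010 ends with Thursday Mar 25 2010.
April 2010 ends with Thursday Apr 29 2010.
May 2010 ends with Thursday May 27 2010.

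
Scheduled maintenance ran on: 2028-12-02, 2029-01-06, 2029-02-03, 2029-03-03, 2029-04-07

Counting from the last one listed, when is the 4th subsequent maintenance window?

2029-08-04

All dates are Saturdays, 35, 28, 28, 35 days apart.
Specifically, the 1st Saturday of each month.
May 2029 — 1st Saturday is 2029-05-05.
1st Saturday of June 2029: 2029-06-02.
1st Saturday of July 2029: 2029-07-07.
1st Saturday of August 2029: 2029-08-04.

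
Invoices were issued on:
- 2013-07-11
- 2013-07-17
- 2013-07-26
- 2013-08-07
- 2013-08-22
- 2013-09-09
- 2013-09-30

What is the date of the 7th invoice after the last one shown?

2014-05-19

Gaps: 6, 9, 12, 15, 18, 21 days — each gap is 3 larger than the previous one.
Next gap: 24 days. 2013-09-30 + 24 days = 2013-10-24.
Next gap: 27 days. 2013-10-24 + 27 days = 2013-11-20.
Next gap: 30 days. 2013-11-20 + 30 days = 2013-12-20.
Next gap: 33 days. 2013-12-20 + 33 days = 2014-01-22.
Next gap: 36 days. 2014-01-22 + 36 days = 2014-02-27.
Next gap: 39 days. 2014-02-27 + 39 days = 2014-04-07.
Next gap: 42 days. 2014-04-07 + 42 days = 2014-05-19.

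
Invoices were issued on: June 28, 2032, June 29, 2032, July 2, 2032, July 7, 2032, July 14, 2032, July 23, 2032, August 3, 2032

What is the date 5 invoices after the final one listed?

October 27, 2032

The spacing grows by 2 each time: 1, 3, 5, 7, 9, 11 days.
Next gap: 13 days. August 3, 2032 + 13 days = August 16, 2032.
Next gap: 15 days. August 16, 2032 + 15 days = August 31, 2032.
Next gap: 17 days. August 31, 2032 + 17 days = September 17, 2032.
Next gap: 19 days. September 17, 2032 + 19 days = October 6, 2032.
Next gap: 21 days. October 6, 2032 + 21 days = October 27, 2032.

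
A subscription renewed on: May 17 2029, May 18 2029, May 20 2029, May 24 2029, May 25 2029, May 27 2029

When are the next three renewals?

May 31 2029, Jun 1 2029, Jun 3 2029

Gaps: 1, 2, 4, 1, 2 days — not constant, but cyclic with period 3.
The events fall on every Thursday, Friday and Sunday.
The following Thursday is May 31 2029.
The following Friday is Jun 1 2029.
The following Sunday is Jun 3 2029.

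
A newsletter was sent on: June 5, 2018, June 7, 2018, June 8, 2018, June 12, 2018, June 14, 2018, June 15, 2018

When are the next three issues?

Gaps: 2, 1, 4, 2, 1 days — not constant, but cyclic with period 3.
The events fall on every Tuesday, Thursday and Friday.
The following Tuesday is June 19, 2018.
Next Thursday: June 21, 2018.
Next Friday: June 22, 2018.

June 19, 2018; June 21, 2018; June 22, 2018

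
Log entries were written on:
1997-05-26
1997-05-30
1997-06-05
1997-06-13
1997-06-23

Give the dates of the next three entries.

1997-07-05, 1997-07-19, 1997-08-04

Intervals are 4, 6, 8, 10 days — an arithmetic progression with common difference 2.
Next gap: 12 days. 1997-06-23 + 12 days = 1997-07-05.
Next gap: 14 days. 1997-07-05 + 14 days = 1997-07-19.
Next gap: 16 days. 1997-07-19 + 16 days = 1997-08-04.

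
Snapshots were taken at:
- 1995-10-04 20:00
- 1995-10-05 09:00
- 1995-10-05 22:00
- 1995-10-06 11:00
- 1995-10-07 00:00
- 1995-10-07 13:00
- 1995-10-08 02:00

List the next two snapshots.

1995-10-08 15:00, 1995-10-09 04:00

Gaps: 13, 13, 13, 13, 13, 13 hours — each event is 13 hours after the previous one.
1995-10-08 02:00 + 13 h = 1995-10-08 15:00.
1995-10-08 15:00 + 13 h = 1995-10-09 04:00.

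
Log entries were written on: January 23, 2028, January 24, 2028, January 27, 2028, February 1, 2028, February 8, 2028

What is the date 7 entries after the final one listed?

May 23, 2028

Intervals are 1, 3, 5, 7 days — an arithmetic progression with common difference 2.
Next gap: 9 days. February 8, 2028 + 9 days = February 17, 2028.
Next gap: 11 days. February 17, 2028 + 11 days = February 28, 2028.
Next gap: 13 days. February 28, 2028 + 13 days = March 12, 2028.
Next gap: 15 days. March 12, 2028 + 15 days = March 27, 2028.
Next gap: 17 days. March 27, 2028 + 17 days = April 13, 2028.
Next gap: 19 days. April 13, 2028 + 19 days = May 2, 2028.
Next gap: 21 days. May 2, 2028 + 21 days = May 23, 2028.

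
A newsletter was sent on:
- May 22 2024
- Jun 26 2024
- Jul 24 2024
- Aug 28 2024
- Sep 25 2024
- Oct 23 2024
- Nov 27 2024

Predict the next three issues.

All dates are Wednesdays, 35, 28, 35, 28, 28, 35 days apart.
Specifically, the 4th Wednesday of each month.
December 2024 — 4th Wednesday is Dec 25 2024.
4th Wednesday of January 2025: Jan 22 2025.
February 2025 — 4th Wednesday is Feb 26 2025.

Dec 25 2024, Jan 22 2025, Feb 26 2025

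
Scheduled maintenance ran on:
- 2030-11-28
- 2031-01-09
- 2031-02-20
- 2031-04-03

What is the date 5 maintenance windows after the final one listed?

2031-10-30

Every event comes 42 days after the last (42, 42, 42).
2031-04-03 + 42 days = 2031-05-15.
2031-05-15 + 42 days = 2031-06-26.
2031-06-26 + 42 days = 2031-08-07.
2031-08-07 + 42 days = 2031-09-18.
2031-09-18 + 42 days = 2031-10-30.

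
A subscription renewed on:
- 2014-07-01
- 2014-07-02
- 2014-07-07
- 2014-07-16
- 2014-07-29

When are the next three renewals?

2014-08-15, 2014-09-05, 2014-09-30

The spacing grows by 4 each time: 1, 5, 9, 13 days.
Next gap: 17 days. 2014-07-29 + 17 days = 2014-08-15.
Next gap: 21 days. 2014-08-15 + 21 days = 2014-09-05.
Next gap: 25 days. 2014-09-05 + 25 days = 2014-09-30.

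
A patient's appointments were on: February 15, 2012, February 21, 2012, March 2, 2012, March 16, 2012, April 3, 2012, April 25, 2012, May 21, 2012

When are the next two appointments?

June 20, 2012; July 24, 2012

Intervals are 6, 10, 14, 18, 22, 26 days — an arithmetic progression with common difference 4.
Next gap: 30 days. May 21, 2012 + 30 days = June 20, 2012.
Next gap: 34 days. June 20, 2012 + 34 days = July 24, 2012.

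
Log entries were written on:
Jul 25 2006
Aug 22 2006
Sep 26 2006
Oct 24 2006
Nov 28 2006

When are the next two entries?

Dec 26 2006, Jan 23 2007

These are Tuesdays at 28- or 35-day spacing (28, 35, 28, 35).
The pattern: 4th Tuesday of the month.
December 2006 — 4th Tuesday is Dec 26 2006.
January 2007 — 4th Tuesday is Jan 23 2007.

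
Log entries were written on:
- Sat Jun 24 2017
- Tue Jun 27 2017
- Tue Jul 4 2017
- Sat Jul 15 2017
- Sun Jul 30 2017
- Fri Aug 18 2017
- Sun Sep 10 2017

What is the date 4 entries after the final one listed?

Sat Jan 20 2018

The spacing grows by 4 each time: 3, 7, 11, 15, 19, 23 days.
Next gap: 27 days. Sun Sep 10 2017 + 27 days = Sat Oct 7 2017.
Next gap: 31 days. Sat Oct 7 2017 + 31 days = Tue Nov 7 2017.
Next gap: 35 days. Tue Nov 7 2017 + 35 days = Tue Dec 12 2017.
Next gap: 39 days. Tue Dec 12 2017 + 39 days = Sat Jan 20 2018.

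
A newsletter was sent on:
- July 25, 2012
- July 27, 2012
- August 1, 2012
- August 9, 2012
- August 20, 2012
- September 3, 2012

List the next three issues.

Gaps: 2, 5, 8, 11, 14 days — each gap is 3 larger than the previous one.
Next gap: 17 days. September 3, 2012 + 17 days = September 20, 2012.
Next gap: 20 days. September 20, 2012 + 20 days = October 10, 2012.
Next gap: 23 days. October 10, 2012 + 23 days = November 2, 2012.

September 20, 2012; October 10, 2012; November 2, 2012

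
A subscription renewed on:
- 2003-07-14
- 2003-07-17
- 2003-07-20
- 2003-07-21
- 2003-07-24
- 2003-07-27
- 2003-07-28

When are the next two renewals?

2003-07-31, 2003-08-03

The gap pattern 3, 3, 1, 3, 3, 1 repeats every 3 events.
These are the Mondays, Thursdays and Sundays of each week.
Next Thursday: 2003-07-31.
The following Sunday is 2003-08-03.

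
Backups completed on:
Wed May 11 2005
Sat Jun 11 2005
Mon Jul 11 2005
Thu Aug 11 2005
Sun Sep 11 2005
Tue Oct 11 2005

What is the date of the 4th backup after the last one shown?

Sat Feb 11 2006

Each date is the 11th; the gaps (31, 30, 31, 31, 30) track the month lengths.
The rule is the 11th of each month.
Next: November 2005 → Fri Nov 11 2005.
Next: December 2005 → Sun Dec 11 2005.
January 2006: Wed Jan 11 2006.
Next: February 2006 → Sat Feb 11 2006.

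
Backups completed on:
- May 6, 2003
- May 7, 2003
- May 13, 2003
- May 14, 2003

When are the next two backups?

May 20, 2003; May 21, 2003

The gap pattern 1, 6, 1 repeats every 2 events.
These are the Tuesdays and Wednesdays of each week.
The following Tuesday is May 20, 2003.
The following Wednesday is May 21, 2003.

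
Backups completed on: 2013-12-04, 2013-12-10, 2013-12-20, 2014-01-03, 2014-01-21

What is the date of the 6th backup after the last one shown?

2014-08-01

Gaps: 6, 10, 14, 18 days — each gap is 4 larger than the previous one.
Next gap: 22 days. 2014-01-21 + 22 days = 2014-02-12.
Next gap: 26 days. 2014-02-12 + 26 days = 2014-03-10.
Next gap: 30 days. 2014-03-10 + 30 days = 2014-04-09.
Next gap: 34 days. 2014-04-09 + 34 days = 2014-05-13.
Next gap: 38 days. 2014-05-13 + 38 days = 2014-06-20.
Next gap: 42 days. 2014-06-20 + 42 days = 2014-08-01.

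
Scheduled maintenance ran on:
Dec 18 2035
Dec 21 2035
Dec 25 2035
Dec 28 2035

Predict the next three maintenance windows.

Jan 1 2036, Jan 4 2036, Jan 8 2036

The gap pattern 3, 4, 3 repeats every 2 events.
These are the Tuesdays and Fridays of each week.
The following Tuesday is Jan 1 2036.
Next Friday: Jan 4 2036.
Next Tuesday: Jan 8 2036.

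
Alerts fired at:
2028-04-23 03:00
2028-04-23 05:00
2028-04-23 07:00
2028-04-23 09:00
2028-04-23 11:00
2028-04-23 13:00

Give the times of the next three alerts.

Gaps: 2, 2, 2, 2, 2 hours — each event is 2 hours after the previous one.
2028-04-23 13:00 + 2 h = 2028-04-23 15:00.
2028-04-23 15:00 + 2 h = 2028-04-23 17:00.
2028-04-23 17:00 + 2 h = 2028-04-23 19:00.

2028-04-23 15:00, 2028-04-23 17:00, 2028-04-23 19:00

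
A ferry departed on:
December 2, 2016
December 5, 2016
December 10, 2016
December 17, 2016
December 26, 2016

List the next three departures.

January 6, 2017; January 19, 2017; February 3, 2017

The spacing grows by 2 each time: 3, 5, 7, 9 days.
Next gap: 11 days. December 26, 2016 + 11 days = January 6, 2017.
Next gap: 13 days. January 6, 2017 + 13 days = January 19, 2017.
Next gap: 15 days. January 19, 2017 + 15 days = February 3, 2017.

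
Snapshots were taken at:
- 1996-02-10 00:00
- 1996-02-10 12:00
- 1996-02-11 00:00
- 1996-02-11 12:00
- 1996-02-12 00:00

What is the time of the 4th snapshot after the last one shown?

The interval is a steady 12 hours (12, 12, 12, 12).
1996-02-12 00:00 + 12 h = 1996-02-12 12:00.
1996-02-12 12:00 + 12 h = 1996-02-13 00:00.
1996-02-13 00:00 + 12 h = 1996-02-13 12:00.
1996-02-13 12:00 + 12 h = 1996-02-14 00:00.

1996-02-14 00:00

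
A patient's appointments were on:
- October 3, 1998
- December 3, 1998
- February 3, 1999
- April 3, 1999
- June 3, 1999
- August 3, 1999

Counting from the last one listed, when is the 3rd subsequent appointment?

Gaps: 61, 62, 59, 61, 61 days — not constant. Every event is on the 3rd of the month.
Pattern: the 3rd of every 2 months.
Next: October 1999 → October 3, 1999.
Next: December 1999 → December 3, 1999.
Next: February 2000 → February 3, 2000.

February 3, 2000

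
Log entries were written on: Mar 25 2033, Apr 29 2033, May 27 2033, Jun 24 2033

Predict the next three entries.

Every date is a Friday; gaps 35, 28, 28 days.
Each is the last Friday of its month (at least one falls on the 29th or later, ruling out '4th Friday').
Last Friday of July 2033: Jul 29 2033.
Last Friday of August 2033: Aug 26 2033.
September 2033 ends with Friday Sep 30 2033.

Jul 29 2033, Aug 26 2033, Sep 30 2033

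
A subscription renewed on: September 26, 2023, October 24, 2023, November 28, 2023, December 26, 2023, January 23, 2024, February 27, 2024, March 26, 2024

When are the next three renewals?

These are Tuesdays at 28- or 35-day spacing (28, 35, 28, 28, 35, 28).
The pattern: 4th Tuesday of the month.
4th Tuesday of April 2024: April 23, 2024.
May 2024 — 4th Tuesday is May 28, 2024.
4th Tuesday of June 2024: June 25, 2024.

April 23, 2024; May 28, 2024; June 25, 2024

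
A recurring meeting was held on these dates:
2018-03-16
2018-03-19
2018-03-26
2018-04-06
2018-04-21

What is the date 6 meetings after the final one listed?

2018-10-12

Gaps: 3, 7, 11, 15 days — each gap is 4 larger than the previous one.
Next gap: 19 days. 2018-04-21 + 19 days = 2018-05-10.
Next gap: 23 days. 2018-05-10 + 23 days = 2018-06-02.
Next gap: 27 days. 2018-06-02 + 27 days = 2018-06-29.
Next gap: 31 days. 2018-06-29 + 31 days = 2018-07-30.
Next gap: 35 days. 2018-07-30 + 35 days = 2018-09-03.
Next gap: 39 days. 2018-09-03 + 39 days = 2018-10-12.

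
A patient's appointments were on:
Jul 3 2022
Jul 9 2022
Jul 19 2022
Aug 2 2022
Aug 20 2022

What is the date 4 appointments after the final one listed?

Gaps: 6, 10, 14, 18 days — each gap is 4 larger than the previous one.
Next gap: 22 days. Aug 20 2022 + 22 days = Sep 11 2022.
Next gap: 26 days. Sep 11 2022 + 26 days = Oct 7 2022.
Next gap: 30 days. Oct 7 2022 + 30 days = Nov 6 2022.
Next gap: 34 days. Nov 6 2022 + 34 days = Dec 10 2022.

Dec 10 2022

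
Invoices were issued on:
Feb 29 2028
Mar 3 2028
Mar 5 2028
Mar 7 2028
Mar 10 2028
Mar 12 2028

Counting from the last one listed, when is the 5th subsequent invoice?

Gaps: 3, 2, 2, 3, 2 days — not constant, but cyclic with period 3.
The events fall on every Tuesday, Friday and Sunday.
The following Tuesday is Mar 14 2028.
Next Friday: Mar 17 2028.
The following Sunday is Mar 19 2028.
Next Tuesday: Mar 21 2028.
The following Friday is Mar 24 2028.

Mar 24 2028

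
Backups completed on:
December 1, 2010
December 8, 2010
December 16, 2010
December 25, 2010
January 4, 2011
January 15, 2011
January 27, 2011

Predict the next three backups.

Intervals are 7, 8, 9, 10, 11, 12 days — an arithmetic progression with common difference 1.
Next gap: 13 days. January 27, 2011 + 13 days = February 9, 2011.
Next gap: 14 days. February 9, 2011 + 14 days = February 23, 2011.
Next gap: 15 days. February 23, 2011 + 15 days = March 10, 2011.

February 9, 2011; February 23, 2011; March 10, 2011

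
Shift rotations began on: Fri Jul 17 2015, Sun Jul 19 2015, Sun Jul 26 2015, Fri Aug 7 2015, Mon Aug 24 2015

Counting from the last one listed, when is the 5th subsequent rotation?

Gaps: 2, 7, 12, 17 days — each gap is 5 larger than the previous one.
Next gap: 22 days. Mon Aug 24 2015 + 22 days = Tue Sep 15 2015.
Next gap: 27 days. Tue Sep 15 2015 + 27 days = Mon Oct 12 2015.
Next gap: 32 days. Mon Oct 12 2015 + 32 days = Fri Nov 13 2015.
Next gap: 37 days. Fri Nov 13 2015 + 37 days = Sun Dec 20 2015.
Next gap: 42 days. Sun Dec 20 2015 + 42 days = Sun Jan 31 2016.

Sun Jan 31 2016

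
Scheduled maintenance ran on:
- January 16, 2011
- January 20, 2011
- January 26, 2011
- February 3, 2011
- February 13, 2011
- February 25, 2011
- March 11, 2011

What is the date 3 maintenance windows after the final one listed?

May 4, 2011

Gaps: 4, 6, 8, 10, 12, 14 days — each gap is 2 larger than the previous one.
Next gap: 16 days. March 11, 2011 + 16 days = March 27, 2011.
Next gap: 18 days. March 27, 2011 + 18 days = April 14, 2011.
Next gap: 20 days. April 14, 2011 + 20 days = May 4, 2011.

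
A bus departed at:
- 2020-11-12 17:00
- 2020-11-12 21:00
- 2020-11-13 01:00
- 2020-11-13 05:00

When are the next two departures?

The interval is a steady 4 hours (4, 4, 4).
2020-11-13 05:00 + 4 h = 2020-11-13 09:00.
2020-11-13 09:00 + 4 h = 2020-11-13 13:00.

2020-11-13 09:00, 2020-11-13 13:00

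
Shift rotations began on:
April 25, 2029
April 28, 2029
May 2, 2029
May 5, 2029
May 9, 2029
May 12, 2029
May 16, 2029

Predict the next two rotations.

May 19, 2029; May 23, 2029

The gap pattern 3, 4, 3, 4, 3, 4 repeats every 2 events.
These are the Wednesdays and Saturdays of each week.
The following Saturday is May 19, 2029.
The following Wednesday is May 23, 2029.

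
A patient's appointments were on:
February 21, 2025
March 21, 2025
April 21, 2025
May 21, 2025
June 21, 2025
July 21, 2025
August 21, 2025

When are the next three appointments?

Gaps: 28, 31, 30, 31, 30, 31 days — not constant. Every event is on the 21st of the month.
Pattern: the 21st of each month.
Next: September 2025 → September 21, 2025.
October 2025: October 21, 2025.
November 2025: November 21, 2025.

September 21, 2025; October 21, 2025; November 21, 2025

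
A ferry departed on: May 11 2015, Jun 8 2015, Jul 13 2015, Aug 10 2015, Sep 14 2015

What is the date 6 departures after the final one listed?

Mar 14 2016

All dates are Mondays, 28, 35, 28, 35 days apart.
Specifically, the 2nd Monday of each month.
2nd Monday of October 2015: Oct 12 2015.
2nd Monday of November 2015: Nov 9 2015.
2nd Monday of December 2015: Dec 14 2015.
2nd Monday of January 2016: Jan 11 2016.
February 2016 — 2nd Monday is Feb 8 2016.
2nd Monday of March 2016: Mar 14 2016.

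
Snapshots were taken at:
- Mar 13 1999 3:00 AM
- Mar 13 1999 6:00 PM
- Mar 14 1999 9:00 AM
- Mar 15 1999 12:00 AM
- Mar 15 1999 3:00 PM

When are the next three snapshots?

The interval is a steady 15 hours (15, 15, 15, 15).
Mar 15 1999 3:00 PM + 15 h = Mar 16 1999 6:00 AM.
Mar 16 1999 6:00 AM + 15 h = Mar 16 1999 9:00 PM.
Mar 16 1999 9:00 PM + 15 h = Mar 17 1999 12:00 PM.

Mar 16 1999 6:00 AM, Mar 16 1999 9:00 PM, Mar 17 1999 12:00 PM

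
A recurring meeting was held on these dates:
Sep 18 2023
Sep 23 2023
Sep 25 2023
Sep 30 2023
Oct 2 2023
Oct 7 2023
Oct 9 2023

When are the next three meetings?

Gaps: 5, 2, 5, 2, 5, 2 days — not constant, but cyclic with period 2.
The events fall on every Monday and Saturday.
The following Saturday is Oct 14 2023.
The following Monday is Oct 16 2023.
Next Saturday: Oct 21 2023.

Oct 14 2023, Oct 16 2023, Oct 21 2023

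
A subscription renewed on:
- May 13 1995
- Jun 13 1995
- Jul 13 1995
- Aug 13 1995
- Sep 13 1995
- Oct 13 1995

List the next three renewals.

Each date is the 13th; the gaps (31, 30, 31, 31, 30) track the month lengths.
The rule is the 13th of each month.
November 1995: Nov 13 1995.
Next: December 1995 → Dec 13 1995.
Next: January 1996 → Jan 13 1996.

Nov 13 1995, Dec 13 1995, Jan 13 1996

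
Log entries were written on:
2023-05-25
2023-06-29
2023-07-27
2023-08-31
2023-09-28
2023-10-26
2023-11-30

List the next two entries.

2023-12-28, 2024-01-25

These are Thursdays with 35, 28, 35, 28, 28, 35-day gaps.
Each is the final Thursday of its month — 2023-06-29 is past the 28th, so '4th Thursday' doesn't fit.
Last Thursday of December 2023: 2023-12-28.
January 2024 ends with Thursday 2024-01-25.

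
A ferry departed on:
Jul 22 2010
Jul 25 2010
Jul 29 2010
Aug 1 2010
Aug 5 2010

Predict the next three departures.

Gaps: 3, 4, 3, 4 days — not constant, but cyclic with period 2.
The events fall on every Thursday and Sunday.
The following Sunday is Aug 8 2010.
Next Thursday: Aug 12 2010.
Next Sunday: Aug 15 2010.

Aug 8 2010, Aug 12 2010, Aug 15 2010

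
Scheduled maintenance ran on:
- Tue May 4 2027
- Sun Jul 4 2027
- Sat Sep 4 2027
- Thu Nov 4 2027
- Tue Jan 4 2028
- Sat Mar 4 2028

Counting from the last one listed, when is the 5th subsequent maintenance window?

The day-of-month is always 4 (61, 62, 61, 61, 60 days between events).
So this recurs on the 4th of every 2 months.
May 2028: Thu May 4 2028.
July 2028: Tue Jul 4 2028.
Next: September 2028 → Mon Sep 4 2028.
November 2028: Sat Nov 4 2028.
January 2029: Thu Jan 4 2029.

Thu Jan 4 2029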